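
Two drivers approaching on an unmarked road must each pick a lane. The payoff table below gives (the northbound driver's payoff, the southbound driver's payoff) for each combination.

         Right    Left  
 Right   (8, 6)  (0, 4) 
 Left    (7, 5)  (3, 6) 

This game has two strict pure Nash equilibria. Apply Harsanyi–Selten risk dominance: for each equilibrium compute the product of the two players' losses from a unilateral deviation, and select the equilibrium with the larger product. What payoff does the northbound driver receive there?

At both Right: the northbound driver loses 8 − 7 = 1 by deviating; the southbound driver loses 6 − 4 = 2. Product = 1·2 = 2.
At both Left: the northbound driver loses 3 − 0 = 3 by deviating; the southbound driver loses 6 − 5 = 1. Product = 3·1 = 3.
3 > 2, so both Left is risk-dominant. The northbound driver's payoff there is 3.

3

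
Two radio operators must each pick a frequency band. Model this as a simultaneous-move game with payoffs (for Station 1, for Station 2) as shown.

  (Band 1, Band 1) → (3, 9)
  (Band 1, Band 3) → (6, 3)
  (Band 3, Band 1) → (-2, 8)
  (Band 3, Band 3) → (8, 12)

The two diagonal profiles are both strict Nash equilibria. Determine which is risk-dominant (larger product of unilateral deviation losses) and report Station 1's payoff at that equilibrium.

At both Band 1: Station 1 loses 3 − (-2) = 5 by deviating; Station 2 loses 9 − 3 = 6. Product = 5·6 = 30.
At both Band 3: Station 1 loses 8 − 6 = 2 by deviating; Station 2 loses 12 − 8 = 4. Product = 2·4 = 8.
30 > 8, so both Band 1 is risk-dominant. Station 1's payoff there is 3.

3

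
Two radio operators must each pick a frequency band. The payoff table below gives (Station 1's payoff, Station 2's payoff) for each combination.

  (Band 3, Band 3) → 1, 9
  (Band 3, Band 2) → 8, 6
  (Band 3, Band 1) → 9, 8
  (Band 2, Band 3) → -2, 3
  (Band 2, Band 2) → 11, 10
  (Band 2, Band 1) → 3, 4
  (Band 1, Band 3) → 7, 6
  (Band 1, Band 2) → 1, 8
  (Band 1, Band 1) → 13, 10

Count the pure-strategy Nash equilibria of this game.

Both Band 2: Station 1 gets 11 (best alternative 8); Station 2 gets 10 (best alternative 4). Neither deviates — NE.
Both Band 1: Station 1 gets 13 (best alternative 9); Station 2 gets 10 (best alternative 8). Neither deviates — NE.
Both Band 3 is not a NE: Station 1 would switch to Band 1 (7 > 1).
No other cell survives both best-response checks, so there are 2 pure NE.

2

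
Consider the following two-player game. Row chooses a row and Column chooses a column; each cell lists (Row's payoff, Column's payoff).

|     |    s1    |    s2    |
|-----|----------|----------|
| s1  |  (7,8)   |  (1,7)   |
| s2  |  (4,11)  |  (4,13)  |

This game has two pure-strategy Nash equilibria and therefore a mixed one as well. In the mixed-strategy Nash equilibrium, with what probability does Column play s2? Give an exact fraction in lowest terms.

1/2

Column's mix q on s1 must make Row indifferent between s1 and s2.
Row's payoff from s1: 7q + 1(1−q). From s2: 4q + 4(1−q).
Set equal: 3q = 3(1−q) → q = 3/6 = 1/2.
Probability on s2 is 1 − 1/2 = 1/2.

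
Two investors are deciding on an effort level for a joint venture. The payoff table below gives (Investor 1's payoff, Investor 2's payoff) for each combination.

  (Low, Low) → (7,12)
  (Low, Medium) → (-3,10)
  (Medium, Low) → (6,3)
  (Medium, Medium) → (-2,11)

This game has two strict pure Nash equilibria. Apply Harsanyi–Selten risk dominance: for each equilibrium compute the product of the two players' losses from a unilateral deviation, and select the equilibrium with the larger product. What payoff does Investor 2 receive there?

At both Low: Investor 1 loses 7 − 6 = 1 by deviating; Investor 2 loses 12 − 10 = 2. Product = 1·2 = 2.
At both Medium: Investor 1 loses -2 − (-3) = 1 by deviating; Investor 2 loses 11 − 3 = 8. Product = 1·8 = 8.
8 > 2, so both Medium is risk-dominant. Investor 2's payoff there is 11.

11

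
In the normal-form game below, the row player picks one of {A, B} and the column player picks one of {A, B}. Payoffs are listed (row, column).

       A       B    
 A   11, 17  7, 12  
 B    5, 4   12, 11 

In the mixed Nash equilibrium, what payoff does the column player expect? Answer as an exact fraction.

139/12

The row player mixes with probability p on A, chosen so the column player is indifferent: 17p + 4(1−p) = 12p + 11(1−p) gives p = 7/12.
The column player's expected payoff is 17·7/12 + 4·5/12 = 139/12.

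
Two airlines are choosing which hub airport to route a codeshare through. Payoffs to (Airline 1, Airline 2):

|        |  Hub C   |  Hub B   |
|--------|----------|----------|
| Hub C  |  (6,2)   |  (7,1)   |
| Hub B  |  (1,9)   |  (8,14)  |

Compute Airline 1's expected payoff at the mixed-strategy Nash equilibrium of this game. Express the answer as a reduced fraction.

41/6

Airline 2 mixes with probability q on Hub C, chosen so Airline 1 is indifferent: 6q + 7(1−q) = 1q + 8(1−q) gives q = 1/6.
Airline 1's expected payoff (from either row, since indifferent) is 6·1/6 + 7·5/6 = 41/6.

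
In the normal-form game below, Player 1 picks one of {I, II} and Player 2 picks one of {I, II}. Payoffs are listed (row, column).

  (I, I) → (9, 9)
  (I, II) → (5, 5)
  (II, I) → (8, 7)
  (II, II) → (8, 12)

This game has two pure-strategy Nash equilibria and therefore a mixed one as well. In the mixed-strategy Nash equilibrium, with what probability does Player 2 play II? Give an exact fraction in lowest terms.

1/4

Player 2's mix q on I must make Player 1 indifferent between I and II.
Player 1's payoff from I: 9q + 5(1−q). From II: 8q + 8(1−q).
Set equal: 1q = 3(1−q) → q = 3/4.
Probability on II is 1 − 3/4 = 1/4.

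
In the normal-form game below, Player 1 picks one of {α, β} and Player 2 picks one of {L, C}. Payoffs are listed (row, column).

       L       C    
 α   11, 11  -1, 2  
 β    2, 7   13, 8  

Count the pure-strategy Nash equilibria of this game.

2

(α, L): Player 1 gets 11 (best alternative 2); Player 2 gets 11 (best alternative 2). Neither deviates — NE.
(β, C): Player 1 gets 13 (best alternative -1); Player 2 gets 8 (best alternative 7). Neither deviates — NE.
(α, C) is not a NE: Player 1 would switch to β (13 > -1).
No other cell survives both best-response checks, so there are 2 pure NE.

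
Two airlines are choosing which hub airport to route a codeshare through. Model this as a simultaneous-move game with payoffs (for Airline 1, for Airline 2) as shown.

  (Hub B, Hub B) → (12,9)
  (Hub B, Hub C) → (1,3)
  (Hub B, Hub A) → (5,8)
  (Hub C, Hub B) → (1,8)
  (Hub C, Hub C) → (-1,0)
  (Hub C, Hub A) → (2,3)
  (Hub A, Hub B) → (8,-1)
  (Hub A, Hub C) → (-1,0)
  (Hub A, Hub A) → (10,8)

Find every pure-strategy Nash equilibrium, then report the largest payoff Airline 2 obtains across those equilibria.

9

Both Hub B is a pure NE (Airline 1: 12 ≥ 8; Airline 2: 9 ≥ 8). Airline 2 gets 9.
Both Hub A is a pure NE (Airline 1: 10 ≥ 5; Airline 2: 8 ≥ 0). Airline 2 gets 8.
Every other cell has a profitable deviation for at least one player. Highest of {9, 8} is 9.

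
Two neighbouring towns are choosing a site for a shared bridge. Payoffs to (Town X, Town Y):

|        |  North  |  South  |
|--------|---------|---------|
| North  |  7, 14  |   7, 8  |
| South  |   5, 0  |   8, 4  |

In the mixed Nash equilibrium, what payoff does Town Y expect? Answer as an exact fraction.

28/5

Town X mixes with probability p on North, chosen so Town Y is indifferent: 14p + 0(1−p) = 8p + 4(1−p) gives p = 2/5.
Town Y's expected payoff is 14·2/5 + 0·3/5 = 28/5.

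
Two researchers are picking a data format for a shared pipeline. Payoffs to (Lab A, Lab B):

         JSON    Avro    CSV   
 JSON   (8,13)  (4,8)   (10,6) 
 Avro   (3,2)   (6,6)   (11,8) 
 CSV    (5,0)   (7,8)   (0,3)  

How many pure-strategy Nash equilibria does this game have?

3

Both JSON: Lab A gets 8 (best alternative 5); Lab B gets 13 (best alternative 8). Neither deviates — NE.
(Avro, CSV): Lab A gets 11 (best alternative 10); Lab B gets 8 (best alternative 6). Neither deviates — NE.
(CSV, Avro): Lab A gets 7 (best alternative 6); Lab B gets 8 (best alternative 3). Neither deviates — NE.
Both Avro is not a NE: Lab A would switch to CSV (7 > 6).
No other cell survives both best-response checks, so there are 3 pure NE.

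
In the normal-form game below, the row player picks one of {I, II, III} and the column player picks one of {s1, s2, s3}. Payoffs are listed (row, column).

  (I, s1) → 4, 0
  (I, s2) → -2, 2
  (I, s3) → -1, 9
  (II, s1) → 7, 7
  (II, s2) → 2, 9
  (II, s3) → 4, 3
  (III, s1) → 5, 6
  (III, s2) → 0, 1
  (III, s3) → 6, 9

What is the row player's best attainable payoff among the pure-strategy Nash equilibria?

(II, s2) is a pure NE (the row player: 2 ≥ 0; the column player: 9 ≥ 7). The row player gets 2.
(III, s3) is a pure NE (the row player: 6 ≥ 4; the column player: 9 ≥ 6). The row player gets 6.
Every other cell has a profitable deviation for at least one player. Highest of {2, 6} is 6.

6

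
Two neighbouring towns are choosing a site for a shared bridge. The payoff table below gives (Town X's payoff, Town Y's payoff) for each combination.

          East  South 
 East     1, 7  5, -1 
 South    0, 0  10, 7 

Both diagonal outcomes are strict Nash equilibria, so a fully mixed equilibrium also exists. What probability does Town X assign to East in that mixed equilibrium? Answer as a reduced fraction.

Town X's mix p on East must make Town Y indifferent between East and South.
Town Y's payoff from East: 7p + 0(1−p). From South: (-1)p + 7(1−p).
Set equal: 8p = 7(1−p) → p = 7/15.

7/15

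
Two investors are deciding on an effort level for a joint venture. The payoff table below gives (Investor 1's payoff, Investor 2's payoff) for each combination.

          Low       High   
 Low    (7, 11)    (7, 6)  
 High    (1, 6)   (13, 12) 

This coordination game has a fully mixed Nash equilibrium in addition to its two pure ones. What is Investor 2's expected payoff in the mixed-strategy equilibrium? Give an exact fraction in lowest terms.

Investor 1 mixes with probability p on Low, chosen so Investor 2 is indifferent: 11p + 6(1−p) = 6p + 12(1−p) gives p = 6/11.
Investor 2's expected payoff is 11·6/11 + 6·5/11 = 96/11.

96/11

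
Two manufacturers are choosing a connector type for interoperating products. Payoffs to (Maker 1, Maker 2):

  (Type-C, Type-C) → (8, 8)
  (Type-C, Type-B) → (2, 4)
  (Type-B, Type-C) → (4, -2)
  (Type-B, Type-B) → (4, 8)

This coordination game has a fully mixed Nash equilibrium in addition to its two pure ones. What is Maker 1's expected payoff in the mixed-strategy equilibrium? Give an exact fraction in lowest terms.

Maker 2 mixes with probability q on Type-C, chosen so Maker 1 is indifferent: 8q + 2(1−q) = 4q + 4(1−q) gives q = 1/3.
Maker 1's expected payoff (from either row, since indifferent) is 8·1/3 + 2·2/3 = 4.

4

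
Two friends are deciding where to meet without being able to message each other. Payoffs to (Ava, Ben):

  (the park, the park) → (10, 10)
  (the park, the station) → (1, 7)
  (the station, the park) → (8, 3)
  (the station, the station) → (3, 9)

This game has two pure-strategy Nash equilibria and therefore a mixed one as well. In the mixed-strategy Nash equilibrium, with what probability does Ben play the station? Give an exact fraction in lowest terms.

Ben's mix q on the park must make Ava indifferent between the park and the station.
Ava's payoff from the park: 10q + 1(1−q). From the station: 8q + 3(1−q).
Set equal: 2q = 2(1−q) → q = 2/4 = 1/2.
Probability on the station is 1 − 1/2 = 1/2.

1/2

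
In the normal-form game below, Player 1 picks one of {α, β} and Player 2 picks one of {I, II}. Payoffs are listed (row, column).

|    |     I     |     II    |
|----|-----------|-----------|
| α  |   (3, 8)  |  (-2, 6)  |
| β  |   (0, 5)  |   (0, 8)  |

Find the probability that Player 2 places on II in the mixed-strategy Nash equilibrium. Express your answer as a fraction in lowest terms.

Player 2's mix q on I must make Player 1 indifferent between α and β.
Player 1's payoff from α: 3q + (-2)(1−q). From β: 0q + 0(1−q).
Set equal: 3q = 2(1−q) → q = 2/5.
Probability on II is 1 − 2/5 = 3/5.

3/5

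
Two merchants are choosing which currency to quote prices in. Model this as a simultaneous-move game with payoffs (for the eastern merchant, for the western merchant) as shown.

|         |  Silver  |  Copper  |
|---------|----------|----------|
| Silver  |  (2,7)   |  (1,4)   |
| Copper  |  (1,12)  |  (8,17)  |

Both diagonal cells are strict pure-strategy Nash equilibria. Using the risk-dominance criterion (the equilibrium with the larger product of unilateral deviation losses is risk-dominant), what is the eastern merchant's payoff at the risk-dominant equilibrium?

8

At both Silver: the eastern merchant loses 2 − 1 = 1 by deviating; the western merchant loses 7 − 4 = 3. Product = 1·3 = 3.
At both Copper: the eastern merchant loses 8 − 1 = 7 by deviating; the western merchant loses 17 − 12 = 5. Product = 7·5 = 35.
35 > 3, so both Copper is risk-dominant. The eastern merchant's payoff there is 8.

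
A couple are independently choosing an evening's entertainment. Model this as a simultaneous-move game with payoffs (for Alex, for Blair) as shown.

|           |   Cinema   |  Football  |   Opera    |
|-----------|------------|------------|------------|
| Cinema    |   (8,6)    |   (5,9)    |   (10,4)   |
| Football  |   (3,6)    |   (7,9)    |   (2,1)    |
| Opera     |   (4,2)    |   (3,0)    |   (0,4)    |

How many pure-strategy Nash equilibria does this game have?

Both Football: Alex gets 7 (best alternative 5); Blair gets 9 (best alternative 6). Neither deviates — NE.
Both Opera is not a NE: Alex would switch to Cinema (10 > 0).
No other cell survives both best-response checks, so there is 1 pure NE.

1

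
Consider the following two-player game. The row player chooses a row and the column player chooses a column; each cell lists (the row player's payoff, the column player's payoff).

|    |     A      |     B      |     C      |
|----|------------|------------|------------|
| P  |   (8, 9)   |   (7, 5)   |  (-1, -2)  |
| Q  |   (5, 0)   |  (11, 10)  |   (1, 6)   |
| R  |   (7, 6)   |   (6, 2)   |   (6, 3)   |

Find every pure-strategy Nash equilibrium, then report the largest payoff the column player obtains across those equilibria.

10

(P, A) is a pure NE (the row player: 8 ≥ 7; the column player: 9 ≥ 5). The column player gets 9.
(Q, B) is a pure NE (the row player: 11 ≥ 7; the column player: 10 ≥ 6). The column player gets 10.
Every other cell has a profitable deviation for at least one player. Highest of {9, 10} is 10.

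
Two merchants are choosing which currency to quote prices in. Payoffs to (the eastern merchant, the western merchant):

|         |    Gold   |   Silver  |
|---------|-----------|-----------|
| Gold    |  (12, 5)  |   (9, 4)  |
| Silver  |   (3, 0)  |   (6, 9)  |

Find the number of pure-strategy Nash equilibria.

1

Both Gold: the eastern merchant gets 12 (best alternative 3); the western merchant gets 5 (best alternative 4). Neither deviates — NE.
Both Silver is not a NE: the eastern merchant would switch to Gold (9 > 6).
No other cell survives both best-response checks, so there is 1 pure NE.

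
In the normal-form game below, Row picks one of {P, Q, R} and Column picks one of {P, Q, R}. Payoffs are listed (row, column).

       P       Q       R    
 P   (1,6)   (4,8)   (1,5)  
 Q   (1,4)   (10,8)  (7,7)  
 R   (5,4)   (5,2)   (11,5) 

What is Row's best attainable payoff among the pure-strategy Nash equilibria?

Both Q is a pure NE (Row: 10 ≥ 5; Column: 8 ≥ 7). Row gets 10.
Both R is a pure NE (Row: 11 ≥ 7; Column: 5 ≥ 4). Row gets 11.
Every other cell has a profitable deviation for at least one player. Highest of {10, 11} is 11.

11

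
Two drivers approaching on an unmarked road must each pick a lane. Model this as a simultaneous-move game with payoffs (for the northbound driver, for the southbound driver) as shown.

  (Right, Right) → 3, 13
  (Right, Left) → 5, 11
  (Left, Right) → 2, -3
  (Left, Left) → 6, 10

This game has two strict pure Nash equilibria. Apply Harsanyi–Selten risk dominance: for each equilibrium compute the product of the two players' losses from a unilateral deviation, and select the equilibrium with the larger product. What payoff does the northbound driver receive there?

6

At both Right: the northbound driver loses 3 − 2 = 1 by deviating; the southbound driver loses 13 − 11 = 2. Product = 1·2 = 2.
At both Left: the northbound driver loses 6 − 5 = 1 by deviating; the southbound driver loses 10 − (-3) = 13. Product = 1·13 = 13.
13 > 2, so both Left is risk-dominant. The northbound driver's payoff there is 6.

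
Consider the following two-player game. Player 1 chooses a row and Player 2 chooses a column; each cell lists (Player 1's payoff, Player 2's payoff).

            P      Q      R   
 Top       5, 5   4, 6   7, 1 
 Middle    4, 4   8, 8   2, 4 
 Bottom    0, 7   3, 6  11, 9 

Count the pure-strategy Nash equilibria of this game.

2

(Middle, Q): Player 1 gets 8 (best alternative 4); Player 2 gets 8 (best alternative 4). Neither deviates — NE.
(Bottom, R): Player 1 gets 11 (best alternative 7); Player 2 gets 9 (best alternative 7). Neither deviates — NE.
(Top, P) is not a NE: Player 2 would switch to Q (6 > 5).
No other cell survives both best-response checks, so there are 2 pure NE.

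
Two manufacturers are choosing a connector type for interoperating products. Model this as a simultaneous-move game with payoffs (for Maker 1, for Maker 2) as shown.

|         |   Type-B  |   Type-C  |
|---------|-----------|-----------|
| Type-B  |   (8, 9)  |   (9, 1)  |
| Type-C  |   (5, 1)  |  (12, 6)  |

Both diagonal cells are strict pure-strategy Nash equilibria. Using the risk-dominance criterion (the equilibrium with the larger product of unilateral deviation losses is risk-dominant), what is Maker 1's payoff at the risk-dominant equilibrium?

At both Type-B: Maker 1 loses 8 − 5 = 3 by deviating; Maker 2 loses 9 − 1 = 8. Product = 3·8 = 24.
At both Type-C: Maker 1 loses 12 − 9 = 3 by deviating; Maker 2 loses 6 − 1 = 5. Product = 3·5 = 15.
24 > 15, so both Type-B is risk-dominant. Maker 1's payoff there is 8.

8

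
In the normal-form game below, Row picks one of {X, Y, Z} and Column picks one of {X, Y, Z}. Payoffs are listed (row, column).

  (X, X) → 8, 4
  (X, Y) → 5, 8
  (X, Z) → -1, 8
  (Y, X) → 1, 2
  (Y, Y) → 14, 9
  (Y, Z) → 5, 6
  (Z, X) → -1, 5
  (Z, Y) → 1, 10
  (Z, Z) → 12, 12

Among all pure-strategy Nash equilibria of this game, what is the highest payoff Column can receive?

Both Y is a pure NE (Row: 14 ≥ 5; Column: 9 ≥ 6). Column gets 9.
Both Z is a pure NE (Row: 12 ≥ 5; Column: 12 ≥ 10). Column gets 12.
Every other cell has a profitable deviation for at least one player. Highest of {9, 12} is 12.

12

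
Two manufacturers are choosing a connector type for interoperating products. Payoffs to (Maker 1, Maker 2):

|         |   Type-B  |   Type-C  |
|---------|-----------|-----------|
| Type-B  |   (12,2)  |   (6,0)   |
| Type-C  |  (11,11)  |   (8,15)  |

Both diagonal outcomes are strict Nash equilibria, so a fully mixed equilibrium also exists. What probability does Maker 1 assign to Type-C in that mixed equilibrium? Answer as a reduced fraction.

Maker 1's mix p on Type-B must make Maker 2 indifferent between Type-B and Type-C.
Maker 2's payoff from Type-B: 2p + 11(1−p). From Type-C: 0p + 15(1−p).
Set equal: 2p = 4(1−p) → p = 4/6 = 2/3.
Probability on Type-C is 1 − 2/3 = 1/3.

1/3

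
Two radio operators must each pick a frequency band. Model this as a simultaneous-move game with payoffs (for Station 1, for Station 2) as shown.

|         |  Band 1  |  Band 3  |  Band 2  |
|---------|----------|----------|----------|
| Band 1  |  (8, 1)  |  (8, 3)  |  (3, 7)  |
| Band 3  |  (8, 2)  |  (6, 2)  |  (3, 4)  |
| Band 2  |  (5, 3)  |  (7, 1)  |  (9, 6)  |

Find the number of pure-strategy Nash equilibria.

1

Both Band 2: Station 1 gets 9 (best alternative 3); Station 2 gets 6 (best alternative 3). Neither deviates — NE.
Both Band 3 is not a NE: Station 1 would switch to Band 1 (8 > 6).
No other cell survives both best-response checks, so there is 1 pure NE.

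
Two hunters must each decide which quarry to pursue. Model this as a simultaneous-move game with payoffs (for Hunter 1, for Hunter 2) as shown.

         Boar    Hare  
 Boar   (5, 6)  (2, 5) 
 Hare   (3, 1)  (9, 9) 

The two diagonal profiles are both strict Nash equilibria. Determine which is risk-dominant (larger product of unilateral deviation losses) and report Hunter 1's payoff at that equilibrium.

At both Boar: Hunter 1 loses 5 − 3 = 2 by deviating; Hunter 2 loses 6 − 5 = 1. Product = 2·1 = 2.
At both Hare: Hunter 1 loses 9 − 2 = 7 by deviating; Hunter 2 loses 9 − 1 = 8. Product = 7·8 = 56.
56 > 2, so both Hare is risk-dominant. Hunter 1's payoff there is 9.

9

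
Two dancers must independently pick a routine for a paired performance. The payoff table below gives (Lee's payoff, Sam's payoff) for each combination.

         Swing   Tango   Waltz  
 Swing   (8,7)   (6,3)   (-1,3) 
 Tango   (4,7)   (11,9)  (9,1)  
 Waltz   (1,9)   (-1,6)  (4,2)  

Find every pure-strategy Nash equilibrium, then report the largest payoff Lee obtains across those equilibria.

Both Swing is a pure NE (Lee: 8 ≥ 4; Sam: 7 ≥ 3). Lee gets 8.
Both Tango is a pure NE (Lee: 11 ≥ 6; Sam: 9 ≥ 7). Lee gets 11.
Every other cell has a profitable deviation for at least one player. Highest of {8, 11} is 11.

11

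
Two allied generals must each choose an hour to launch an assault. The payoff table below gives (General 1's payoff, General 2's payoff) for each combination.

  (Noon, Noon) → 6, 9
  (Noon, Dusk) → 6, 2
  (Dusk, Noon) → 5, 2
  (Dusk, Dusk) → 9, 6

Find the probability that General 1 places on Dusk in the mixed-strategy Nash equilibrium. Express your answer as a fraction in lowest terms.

7/11

General 1's mix p on Noon must make General 2 indifferent between Noon and Dusk.
General 2's payoff from Noon: 9p + 2(1−p). From Dusk: 2p + 6(1−p).
Set equal: 7p = 4(1−p) → p = 4/11.
Probability on Dusk is 1 − 4/11 = 7/11.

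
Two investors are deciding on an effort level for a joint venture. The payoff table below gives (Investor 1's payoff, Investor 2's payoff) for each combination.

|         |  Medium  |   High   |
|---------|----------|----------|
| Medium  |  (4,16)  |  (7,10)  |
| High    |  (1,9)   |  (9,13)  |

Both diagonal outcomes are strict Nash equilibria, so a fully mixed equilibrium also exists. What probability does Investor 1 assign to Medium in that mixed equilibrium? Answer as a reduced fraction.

Investor 1's mix p on Medium must make Investor 2 indifferent between Medium and High.
Investor 2's payoff from Medium: 16p + 9(1−p). From High: 10p + 13(1−p).
Set equal: 6p = 4(1−p) → p = 4/10 = 2/5.

2/5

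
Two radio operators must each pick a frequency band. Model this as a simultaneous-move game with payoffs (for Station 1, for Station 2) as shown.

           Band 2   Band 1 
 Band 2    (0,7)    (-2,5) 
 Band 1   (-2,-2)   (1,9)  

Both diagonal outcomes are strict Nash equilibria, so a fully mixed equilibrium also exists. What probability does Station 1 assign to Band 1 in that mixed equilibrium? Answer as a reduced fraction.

Station 1's mix p on Band 2 must make Station 2 indifferent between Band 2 and Band 1.
Station 2's payoff from Band 2: 7p + (-2)(1−p). From Band 1: 5p + 9(1−p).
Set equal: 2p = 11(1−p) → p = 11/13.
Probability on Band 1 is 1 − 11/13 = 2/13.

2/13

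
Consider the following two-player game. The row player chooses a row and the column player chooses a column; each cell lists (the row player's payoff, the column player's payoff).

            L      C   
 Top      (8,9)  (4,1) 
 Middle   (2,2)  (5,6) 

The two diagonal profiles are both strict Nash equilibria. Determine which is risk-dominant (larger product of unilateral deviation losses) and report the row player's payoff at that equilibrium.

8

At (Top, L): the row player loses 8 − 2 = 6 by deviating; the column player loses 9 − 1 = 8. Product = 6·8 = 48.
At (Middle, C): the row player loses 5 − 4 = 1 by deviating; the column player loses 6 − 2 = 4. Product = 1·4 = 4.
48 > 4, so (Top, L) is risk-dominant. The row player's payoff there is 8.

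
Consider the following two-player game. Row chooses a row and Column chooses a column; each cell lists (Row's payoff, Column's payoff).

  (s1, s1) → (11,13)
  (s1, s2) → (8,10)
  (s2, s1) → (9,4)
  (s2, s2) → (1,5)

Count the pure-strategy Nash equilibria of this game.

1

Both s1: Row gets 11 (best alternative 9); Column gets 13 (best alternative 10). Neither deviates — NE.
Both s2 is not a NE: Row would switch to s1 (8 > 1).
No other cell survives both best-response checks, so there is 1 pure NE.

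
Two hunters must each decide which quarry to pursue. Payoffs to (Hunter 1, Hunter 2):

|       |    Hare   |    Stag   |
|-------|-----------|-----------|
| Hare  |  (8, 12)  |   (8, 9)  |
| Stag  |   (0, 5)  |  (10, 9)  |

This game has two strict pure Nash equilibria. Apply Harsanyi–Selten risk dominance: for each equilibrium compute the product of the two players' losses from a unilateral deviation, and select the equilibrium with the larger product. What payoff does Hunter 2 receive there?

At both Hare: Hunter 1 loses 8 − 0 = 8 by deviating; Hunter 2 loses 12 − 9 = 3. Product = 8·3 = 24.
At both Stag: Hunter 1 loses 10 − 8 = 2 by deviating; Hunter 2 loses 9 − 5 = 4. Product = 2·4 = 8.
24 > 8, so both Hare is risk-dominant. Hunter 2's payoff there is 12.

12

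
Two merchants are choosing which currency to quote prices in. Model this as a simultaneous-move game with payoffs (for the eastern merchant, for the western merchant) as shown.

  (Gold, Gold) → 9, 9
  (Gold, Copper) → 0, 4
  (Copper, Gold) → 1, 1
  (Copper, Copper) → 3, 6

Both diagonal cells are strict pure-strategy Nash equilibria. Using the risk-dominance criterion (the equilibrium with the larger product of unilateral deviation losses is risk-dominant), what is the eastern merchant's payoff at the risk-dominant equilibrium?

At both Gold: the eastern merchant loses 9 − 1 = 8 by deviating; the western merchant loses 9 − 4 = 5. Product = 8·5 = 40.
At both Copper: the eastern merchant loses 3 − 0 = 3 by deviating; the western merchant loses 6 − 1 = 5. Product = 3·5 = 15.
40 > 15, so both Gold is risk-dominant. The eastern merchant's payoff there is 9.

9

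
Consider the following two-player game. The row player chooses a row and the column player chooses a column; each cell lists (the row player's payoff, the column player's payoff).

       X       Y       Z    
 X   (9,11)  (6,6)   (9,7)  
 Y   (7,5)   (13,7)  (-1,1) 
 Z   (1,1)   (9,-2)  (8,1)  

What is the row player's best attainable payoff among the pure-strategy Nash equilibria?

13

Both X is a pure NE (the row player: 9 ≥ 7; the column player: 11 ≥ 7). The row player gets 9.
Both Y is a pure NE (the row player: 13 ≥ 9; the column player: 7 ≥ 5). The row player gets 13.
Every other cell has a profitable deviation for at least one player. Highest of {9, 13} is 13.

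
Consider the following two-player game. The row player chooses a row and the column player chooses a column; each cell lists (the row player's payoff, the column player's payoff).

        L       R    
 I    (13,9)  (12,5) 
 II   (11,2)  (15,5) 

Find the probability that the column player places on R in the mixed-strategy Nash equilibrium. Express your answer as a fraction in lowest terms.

The column player's mix q on L must make the row player indifferent between I and II.
The row player's payoff from I: 13q + 12(1−q). From II: 11q + 15(1−q).
Set equal: 2q = 3(1−q) → q = 3/5.
Probability on R is 1 − 3/5 = 2/5.

2/5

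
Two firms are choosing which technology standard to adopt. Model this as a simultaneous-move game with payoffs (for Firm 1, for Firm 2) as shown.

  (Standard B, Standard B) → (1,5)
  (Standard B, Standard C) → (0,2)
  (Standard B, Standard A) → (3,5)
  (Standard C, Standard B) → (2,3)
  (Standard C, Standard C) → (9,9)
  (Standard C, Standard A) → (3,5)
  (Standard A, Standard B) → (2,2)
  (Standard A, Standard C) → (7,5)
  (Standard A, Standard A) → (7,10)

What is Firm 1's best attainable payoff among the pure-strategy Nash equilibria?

Both Standard C is a pure NE (Firm 1: 9 ≥ 7; Firm 2: 9 ≥ 5). Firm 1 gets 9.
Both Standard A is a pure NE (Firm 1: 7 ≥ 3; Firm 2: 10 ≥ 5). Firm 1 gets 7.
Every other cell has a profitable deviation for at least one player. Highest of {9, 7} is 9.

9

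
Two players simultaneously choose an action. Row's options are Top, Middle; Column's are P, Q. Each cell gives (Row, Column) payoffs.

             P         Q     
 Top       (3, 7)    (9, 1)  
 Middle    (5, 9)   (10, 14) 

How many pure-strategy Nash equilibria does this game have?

1

(Middle, Q): Row gets 10 (best alternative 9); Column gets 14 (best alternative 9). Neither deviates — NE.
(Top, P) is not a NE: Row would switch to Middle (5 > 3).
No other cell survives both best-response checks, so there is 1 pure NE.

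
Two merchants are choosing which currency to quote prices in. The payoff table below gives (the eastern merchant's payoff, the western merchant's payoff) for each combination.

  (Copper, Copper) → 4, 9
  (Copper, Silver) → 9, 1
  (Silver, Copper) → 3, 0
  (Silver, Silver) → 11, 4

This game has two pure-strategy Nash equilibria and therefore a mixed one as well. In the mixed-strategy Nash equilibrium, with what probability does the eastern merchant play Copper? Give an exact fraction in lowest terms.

The eastern merchant's mix p on Copper must make the western merchant indifferent between Copper and Silver.
The western merchant's payoff from Copper: 9p + 0(1−p). From Silver: 1p + 4(1−p).
Set equal: 8p = 4(1−p) → p = 4/12 = 1/3.

1/3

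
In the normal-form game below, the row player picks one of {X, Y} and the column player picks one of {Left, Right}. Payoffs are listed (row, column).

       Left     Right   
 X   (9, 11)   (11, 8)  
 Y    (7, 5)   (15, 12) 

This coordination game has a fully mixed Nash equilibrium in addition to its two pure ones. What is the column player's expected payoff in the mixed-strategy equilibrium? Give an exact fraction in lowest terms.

The row player mixes with probability p on X, chosen so the column player is indifferent: 11p + 5(1−p) = 8p + 12(1−p) gives p = 7/10.
The column player's expected payoff is 11·7/10 + 5·3/10 = 46/5.

46/5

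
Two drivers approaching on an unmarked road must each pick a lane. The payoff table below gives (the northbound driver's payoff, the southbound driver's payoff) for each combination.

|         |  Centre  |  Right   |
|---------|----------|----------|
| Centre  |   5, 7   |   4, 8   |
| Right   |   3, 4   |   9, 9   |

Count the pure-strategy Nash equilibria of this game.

Both Right: the northbound driver gets 9 (best alternative 4); the southbound driver gets 9 (best alternative 4). Neither deviates — NE.
Both Centre is not a NE: the southbound driver would switch to Right (8 > 7).
No other cell survives both best-response checks, so there is 1 pure NE.

1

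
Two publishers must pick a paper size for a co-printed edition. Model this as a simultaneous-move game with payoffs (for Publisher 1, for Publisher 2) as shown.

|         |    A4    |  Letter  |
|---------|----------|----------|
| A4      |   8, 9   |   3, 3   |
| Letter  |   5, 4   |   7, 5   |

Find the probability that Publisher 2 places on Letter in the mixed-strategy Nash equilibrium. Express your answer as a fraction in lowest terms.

Publisher 2's mix q on A4 must make Publisher 1 indifferent between A4 and Letter.
Publisher 1's payoff from A4: 8q + 3(1−q). From Letter: 5q + 7(1−q).
Set equal: 3q = 4(1−q) → q = 4/7.
Probability on Letter is 1 − 4/7 = 3/7.

3/7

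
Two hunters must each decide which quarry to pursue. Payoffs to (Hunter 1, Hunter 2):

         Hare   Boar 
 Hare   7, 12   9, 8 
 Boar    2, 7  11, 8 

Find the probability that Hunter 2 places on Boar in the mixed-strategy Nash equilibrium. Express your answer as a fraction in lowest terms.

Hunter 2's mix q on Hare must make Hunter 1 indifferent between Hare and Boar.
Hunter 1's payoff from Hare: 7q + 9(1−q). From Boar: 2q + 11(1−q).
Set equal: 5q = 2(1−q) → q = 2/7.
Probability on Boar is 1 − 2/7 = 5/7.

5/7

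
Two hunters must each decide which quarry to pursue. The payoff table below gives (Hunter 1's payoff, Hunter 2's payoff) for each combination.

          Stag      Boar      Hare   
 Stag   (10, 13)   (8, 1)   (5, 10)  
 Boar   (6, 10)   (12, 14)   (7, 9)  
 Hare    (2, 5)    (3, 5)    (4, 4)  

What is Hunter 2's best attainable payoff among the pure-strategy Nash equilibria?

Both Stag is a pure NE (Hunter 1: 10 ≥ 6; Hunter 2: 13 ≥ 10). Hunter 2 gets 13.
Both Boar is a pure NE (Hunter 1: 12 ≥ 8; Hunter 2: 14 ≥ 10). Hunter 2 gets 14.
Every other cell has a profitable deviation for at least one player. Highest of {13, 14} is 14.

14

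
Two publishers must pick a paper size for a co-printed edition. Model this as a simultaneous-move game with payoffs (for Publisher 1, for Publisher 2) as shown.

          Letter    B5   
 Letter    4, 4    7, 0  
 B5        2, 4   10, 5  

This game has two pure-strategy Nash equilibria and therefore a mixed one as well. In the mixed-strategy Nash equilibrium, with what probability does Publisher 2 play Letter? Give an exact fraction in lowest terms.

3/5

Publisher 2's mix q on Letter must make Publisher 1 indifferent between Letter and B5.
Publisher 1's payoff from Letter: 4q + 7(1−q). From B5: 2q + 10(1−q).
Set equal: 2q = 3(1−q) → q = 3/5.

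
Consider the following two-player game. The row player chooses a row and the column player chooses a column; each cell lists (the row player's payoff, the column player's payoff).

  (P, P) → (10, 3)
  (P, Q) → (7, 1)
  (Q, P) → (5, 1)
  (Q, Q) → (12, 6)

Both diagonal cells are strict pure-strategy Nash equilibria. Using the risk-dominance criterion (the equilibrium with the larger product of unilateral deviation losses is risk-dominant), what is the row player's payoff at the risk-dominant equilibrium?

12

At both P: the row player loses 10 − 5 = 5 by deviating; the column player loses 3 − 1 = 2. Product = 5·2 = 10.
At both Q: the row player loses 12 − 7 = 5 by deviating; the column player loses 6 − 1 = 5. Product = 5·5 = 25.
25 > 10, so both Q is risk-dominant. The row player's payoff there is 12.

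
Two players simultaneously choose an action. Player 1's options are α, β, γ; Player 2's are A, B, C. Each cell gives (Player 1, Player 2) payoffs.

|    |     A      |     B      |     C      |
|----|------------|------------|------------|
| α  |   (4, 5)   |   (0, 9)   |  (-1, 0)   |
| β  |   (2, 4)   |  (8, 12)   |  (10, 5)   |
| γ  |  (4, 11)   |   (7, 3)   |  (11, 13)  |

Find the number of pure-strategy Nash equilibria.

(β, B): Player 1 gets 8 (best alternative 7); Player 2 gets 12 (best alternative 5). Neither deviates — NE.
(γ, C): Player 1 gets 11 (best alternative 10); Player 2 gets 13 (best alternative 11). Neither deviates — NE.
(α, A) is not a NE: Player 2 would switch to B (9 > 5).
No other cell survives both best-response checks, so there are 2 pure NE.

2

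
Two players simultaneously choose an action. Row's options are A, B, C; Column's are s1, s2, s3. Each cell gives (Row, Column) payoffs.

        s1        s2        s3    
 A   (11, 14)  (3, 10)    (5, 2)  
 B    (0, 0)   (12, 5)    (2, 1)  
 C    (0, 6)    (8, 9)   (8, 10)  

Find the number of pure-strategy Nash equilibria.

(A, s1): Row gets 11 (best alternative 0); Column gets 14 (best alternative 10). Neither deviates — NE.
(B, s2): Row gets 12 (best alternative 8); Column gets 5 (best alternative 1). Neither deviates — NE.
(C, s3): Row gets 8 (best alternative 5); Column gets 10 (best alternative 9). Neither deviates — NE.
(A, s2) is not a NE: Row would switch to B (12 > 3).
No other cell survives both best-response checks, so there are 3 pure NE.

3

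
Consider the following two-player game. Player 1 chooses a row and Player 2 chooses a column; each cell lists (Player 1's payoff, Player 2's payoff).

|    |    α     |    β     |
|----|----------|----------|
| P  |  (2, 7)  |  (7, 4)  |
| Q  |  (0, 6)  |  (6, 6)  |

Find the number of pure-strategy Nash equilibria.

(P, α): Player 1 gets 2 (best alternative 0); Player 2 gets 7 (best alternative 4). Neither deviates — NE.
(Q, β) is not a NE: Player 1 would switch to P (7 > 6).
No other cell survives both best-response checks, so there is 1 pure NE.

1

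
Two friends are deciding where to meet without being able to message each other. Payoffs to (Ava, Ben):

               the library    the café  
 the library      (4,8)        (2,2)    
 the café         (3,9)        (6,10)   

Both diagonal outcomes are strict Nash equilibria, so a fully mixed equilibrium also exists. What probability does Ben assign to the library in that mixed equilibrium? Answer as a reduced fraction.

4/5

Ben's mix q on the library must make Ava indifferent between the library and the café.
Ava's payoff from the library: 4q + 2(1−q). From the café: 3q + 6(1−q).
Set equal: 1q = 4(1−q) → q = 4/5.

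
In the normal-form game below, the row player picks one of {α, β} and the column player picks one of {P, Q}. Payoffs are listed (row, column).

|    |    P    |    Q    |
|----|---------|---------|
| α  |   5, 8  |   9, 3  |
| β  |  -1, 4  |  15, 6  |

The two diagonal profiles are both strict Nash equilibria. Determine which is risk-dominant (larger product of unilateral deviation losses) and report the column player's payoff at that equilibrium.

8

At (α, P): the row player loses 5 − (-1) = 6 by deviating; the column player loses 8 − 3 = 5. Product = 6·5 = 30.
At (β, Q): the row player loses 15 − 9 = 6 by deviating; the column player loses 6 − 4 = 2. Product = 6·2 = 12.
30 > 12, so (α, P) is risk-dominant. The column player's payoff there is 8.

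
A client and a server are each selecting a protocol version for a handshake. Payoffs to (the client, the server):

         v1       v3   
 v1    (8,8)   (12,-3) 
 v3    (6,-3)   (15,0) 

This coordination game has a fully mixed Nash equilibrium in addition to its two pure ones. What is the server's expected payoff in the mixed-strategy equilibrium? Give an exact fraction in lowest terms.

The client mixes with probability p on v1, chosen so the server is indifferent: 8p + (-3)(1−p) = (-3)p + 0(1−p) gives p = 3/14.
The server's expected payoff is 8·3/14 + (-3)·11/14 = -9/14.

-9/14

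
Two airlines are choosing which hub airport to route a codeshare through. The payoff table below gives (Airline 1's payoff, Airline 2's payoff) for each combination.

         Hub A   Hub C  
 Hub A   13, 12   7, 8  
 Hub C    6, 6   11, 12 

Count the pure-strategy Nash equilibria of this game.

2

Both Hub A: Airline 1 gets 13 (best alternative 6); Airline 2 gets 12 (best alternative 8). Neither deviates — NE.
Both Hub C: Airline 1 gets 11 (best alternative 7); Airline 2 gets 12 (best alternative 6). Neither deviates — NE.
(Hub A, Hub C) is not a NE: Airline 1 would switch to Hub C (11 > 7).
No other cell survives both best-response checks, so there are 2 pure NE.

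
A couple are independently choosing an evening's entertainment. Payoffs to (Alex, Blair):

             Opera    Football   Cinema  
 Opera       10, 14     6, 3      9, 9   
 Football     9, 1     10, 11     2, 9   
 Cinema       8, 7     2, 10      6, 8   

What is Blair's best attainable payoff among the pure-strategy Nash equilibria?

14

Both Opera is a pure NE (Alex: 10 ≥ 9; Blair: 14 ≥ 9). Blair gets 14.
Both Football is a pure NE (Alex: 10 ≥ 6; Blair: 11 ≥ 9). Blair gets 11.
Every other cell has a profitable deviation for at least one player. Highest of {14, 11} is 14.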